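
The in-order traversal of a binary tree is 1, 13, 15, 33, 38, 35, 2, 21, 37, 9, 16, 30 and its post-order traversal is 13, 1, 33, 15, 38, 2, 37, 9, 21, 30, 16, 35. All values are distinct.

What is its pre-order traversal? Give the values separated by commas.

The last element of post-order is the root; it splits in-order into left and right subtrees.
Root 35: left subtree has 5 nodes {1, 13, 15, 33, 38}, right has 6 {2, 21, 37, 9, 16, 30}.
  Root 38: left subtree has 4 nodes {1, 13, 15, 33}, right has 0 { }.
    Root 15: left subtree has 2 nodes {1, 13}, right has 1 {33}.
      Root 1: left subtree has 0 nodes { }, right has 1 {13}.
  Root 16: left subtree has 4 nodes {2, 21, 37, 9}, right has 1 {30}.
    Root 21: left subtree has 1 node {2}, right has 2 {37, 9}.
      Root 9: left subtree has 1 node {37}, right has 0 { }.

35, 38, 15, 1, 13, 33, 16, 21, 2, 9, 37, 30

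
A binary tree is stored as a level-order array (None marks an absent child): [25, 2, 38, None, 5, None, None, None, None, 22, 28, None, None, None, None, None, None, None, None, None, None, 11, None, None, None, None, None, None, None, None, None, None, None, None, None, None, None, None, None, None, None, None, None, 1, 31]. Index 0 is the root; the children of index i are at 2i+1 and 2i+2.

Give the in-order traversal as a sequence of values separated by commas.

In-order visits the left subtree, then the node, then the right subtree.
At 25: go left to 2.
  At 2: no left child.
  Visit 2.
  At 2: go right to 5.
    At 5: go left to 22.
      22 is a leaf — visit 22.
    Visit 5.
    At 5: go right to 28.
      At 28: go left to 11.
        At 11: go left to 1.
          1 is a leaf — visit 1.
        Visit 11.
        At 11: go right to 31.
          31 is a leaf — visit 31.
      Visit 28.
      At 28: no right child.
Visit 25.
At 25: go right to 38.
  38 is a leaf — visit 38.

2, 22, 5, 1, 11, 31, 28, 25, 38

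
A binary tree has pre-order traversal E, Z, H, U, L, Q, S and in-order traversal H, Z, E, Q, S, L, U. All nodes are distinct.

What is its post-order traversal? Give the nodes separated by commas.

H, Z, S, Q, L, U, E

The first element of pre-order is the root; it splits in-order into left and right subtrees.
Root E: left subtree has 2 nodes {H, Z}, right has 4 {Q, S, L, U}.
  Root Z: left subtree has 1 node {H}, right has 0 { }.
  Root U: left subtree has 3 nodes {Q, S, L}, right has 0 { }.
    Root L: left subtree has 2 nodes {Q, S}, right has 0 { }.
      Root Q: left subtree has 0 nodes { }, right has 1 {S}.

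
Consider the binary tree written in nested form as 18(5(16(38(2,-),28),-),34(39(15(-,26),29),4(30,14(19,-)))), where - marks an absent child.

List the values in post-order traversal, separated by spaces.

2 38 28 16 5 26 15 29 39 30 19 14 4 34 18

Post-order visits the left subtree, then the right subtree, then the node.
At 18: go left to 5.
  At 5: go left to 16.
    At 16: go left to 38.
      At 38: go left to 2.
        2 is a leaf — visit 2.
      At 38: no right child.
      Visit 38.
    At 16: go right to 28.
      28 is a leaf — visit 28.
    Visit 16.
  At 5: no right child.
  Visit 5.
At 18: go right to 34.
  At 34: go left to 39.
    At 39: go left to 15.
      At 15: no left child.
      At 15: go right to 26.
        26 is a leaf — visit 26.
      Visit 15.
    At 39: go right to 29.
      29 is a leaf — visit 29.
    Visit 39.
  At 34: go right to 4.
    At 4: go left to 30.
      30 is a leaf — visit 30.
    At 4: go right to 14.
      At 14: go left to 19.
        19 is a leaf — visit 19.
      At 14: no right child.
      Visit 14.
    Visit 4.
  Visit 34.
Visit 18.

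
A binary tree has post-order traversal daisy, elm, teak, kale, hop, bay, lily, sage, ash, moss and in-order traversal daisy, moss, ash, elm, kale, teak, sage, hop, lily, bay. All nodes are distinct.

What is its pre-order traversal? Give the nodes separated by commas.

The last element of post-order is the root; it splits in-order into left and right subtrees.
Root moss: left subtree has 1 node {daisy}, right has 8 {ash, elm, kale, teak, sage, hop, lily, bay}.
  Root ash: left subtree has 0 nodes { }, right has 7 {elm, kale, teak, sage, hop, lily, bay}.
    Root sage: left subtree has 3 nodes {elm, kale, teak}, right has 3 {hop, lily, bay}.
      Root kale: left subtree has 1 node {elm}, right has 1 {teak}.
      Root lily: left subtree has 1 node {hop}, right has 1 {bay}.

moss, daisy, ash, sage, kale, elm, teak, lily, hop, bay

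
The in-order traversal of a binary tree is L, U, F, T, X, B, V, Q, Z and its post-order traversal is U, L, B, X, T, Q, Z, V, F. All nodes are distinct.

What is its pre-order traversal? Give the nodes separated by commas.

F, L, U, V, T, X, B, Z, Q

The last element of post-order is the root; it splits in-order into left and right subtrees.
Root F: left subtree has 2 nodes {L, U}, right has 6 {T, X, B, V, Q, Z}.
  Root L: left subtree has 0 nodes { }, right has 1 {U}.
  Root V: left subtree has 3 nodes {T, X, B}, right has 2 {Q, Z}.
    Root T: left subtree has 0 nodes { }, right has 2 {X, B}.
      Root X: left subtree has 0 nodes { }, right has 1 {B}.
    Root Z: left subtree has 1 node {Q}, right has 0 { }.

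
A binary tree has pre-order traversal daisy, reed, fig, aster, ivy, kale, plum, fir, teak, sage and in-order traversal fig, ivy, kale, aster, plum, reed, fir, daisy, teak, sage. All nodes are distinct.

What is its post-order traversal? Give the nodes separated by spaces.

The first element of pre-order is the root; it splits in-order into left and right subtrees.
Root daisy: left subtree has 7 nodes {fig, ivy, kale, aster, plum, reed, fir}, right has 2 {teak, sage}.
  Root reed: left subtree has 5 nodes {fig, ivy, kale, aster, plum}, right has 1 {fir}.
    Root fig: left subtree has 0 nodes { }, right has 4 {ivy, kale, aster, plum}.
      Root aster: left subtree has 2 nodes {ivy, kale}, right has 1 {plum}.
        Root ivy: left subtree has 0 nodes { }, right has 1 {kale}.
  Root teak: left subtree has 0 nodes { }, right has 1 {sage}.

kale ivy plum aster fig fir reed sage teak daisy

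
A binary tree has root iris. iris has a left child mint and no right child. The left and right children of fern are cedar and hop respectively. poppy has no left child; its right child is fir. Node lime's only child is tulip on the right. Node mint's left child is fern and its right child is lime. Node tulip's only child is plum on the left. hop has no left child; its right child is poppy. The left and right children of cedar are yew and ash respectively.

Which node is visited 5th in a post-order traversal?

Post-order visits the left subtree, then the right subtree, then the node.
At iris: go left to mint.
  At mint: go left to fern.
    At fern: go left to cedar.
      At cedar: go left to yew.
        yew is a leaf — visit yew.
      At cedar: go right to ash.
        ash is a leaf — visit ash.
      Visit cedar.
    At fern: go right to hop.
      At hop: no left child.
      At hop: go right to poppy.
        At poppy: no left child.
        At poppy: go right to fir.
          fir is a leaf — visit fir.
        Visit poppy.
      Visit hop.
    Visit fern.
  At mint: go right to lime.
    At lime: no left child.
    At lime: go right to tulip.
      At tulip: go left to plum.
        plum is a leaf — visit plum.
      At tulip: no right child.
      Visit tulip.
    Visit lime.
  Visit mint.
At iris: no right child.
Visit iris.
Full post-order sequence: yew, ash, cedar, fir, poppy, hop, fern, plum, tulip, lime, mint, iris.

poppy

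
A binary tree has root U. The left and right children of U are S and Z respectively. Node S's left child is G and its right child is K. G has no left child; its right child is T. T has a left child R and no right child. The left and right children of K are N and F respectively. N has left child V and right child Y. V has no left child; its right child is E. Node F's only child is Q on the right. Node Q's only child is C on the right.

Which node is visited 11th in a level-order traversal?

Level-order visits nodes level by level from the root, left to right within each level.
Level 0: U
Level 1: S, Z
Level 2: G, K
Level 3: T, N, F
Level 4: R, V, Y, Q
Level 5: E, C
Full level-order sequence: U, S, Z, G, K, T, N, F, R, V, Y, Q, E, C.

Y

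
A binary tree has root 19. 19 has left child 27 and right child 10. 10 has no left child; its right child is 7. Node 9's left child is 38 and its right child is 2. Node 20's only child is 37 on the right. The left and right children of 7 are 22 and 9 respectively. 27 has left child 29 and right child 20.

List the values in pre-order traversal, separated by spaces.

Pre-order visits the node, then its left subtree, then its right subtree.
Visit 19.
At 19: go left to 27.
  Visit 27.
  At 27: go left to 29.
    29 is a leaf — visit 29.
  At 27: go right to 20.
    Visit 20.
    At 20: no left child.
    At 20: go right to 37.
      37 is a leaf — visit 37.
At 19: go right to 10.
  Visit 10.
  At 10: no left child.
  At 10: go right to 7.
    Visit 7.
    At 7: go left to 22.
      22 is a leaf — visit 22.
    At 7: go right to 9.
      Visit 9.
      At 9: go left to 38.
        38 is a leaf — visit 38.
      At 9: go right to 2.
        2 is a leaf — visit 2.

19 27 29 20 37 10 7 22 9 38 2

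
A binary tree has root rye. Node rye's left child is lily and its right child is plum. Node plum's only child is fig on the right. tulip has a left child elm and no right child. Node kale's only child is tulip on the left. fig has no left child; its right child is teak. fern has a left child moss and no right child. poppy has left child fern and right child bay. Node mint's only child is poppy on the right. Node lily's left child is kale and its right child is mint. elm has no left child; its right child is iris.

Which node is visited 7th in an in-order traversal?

In-order visits the left subtree, then the node, then the right subtree.
At rye: go left to lily.
  At lily: go left to kale.
    At kale: go left to tulip.
      At tulip: go left to elm.
        At elm: no left child.
        Visit elm.
        At elm: go right to iris.
          iris is a leaf — visit iris.
      Visit tulip.
      At tulip: no right child.
    Visit kale.
    At kale: no right child.
  Visit lily.
  At lily: go right to mint.
    At mint: no left child.
    Visit mint.
    At mint: go right to poppy.
      At poppy: go left to fern.
        At fern: go left to moss.
          moss is a leaf — visit moss.
        Visit fern.
        At fern: no right child.
      Visit poppy.
      At poppy: go right to bay.
        bay is a leaf — visit bay.
Visit rye.
At rye: go right to plum.
  At plum: no left child.
  Visit plum.
  At plum: go right to fig.
    At fig: no left child.
    Visit fig.
    At fig: go right to teak.
      teak is a leaf — visit teak.
Full in-order sequence: elm, iris, tulip, kale, lily, mint, moss, fern, poppy, bay, rye, plum, fig, teak.

moss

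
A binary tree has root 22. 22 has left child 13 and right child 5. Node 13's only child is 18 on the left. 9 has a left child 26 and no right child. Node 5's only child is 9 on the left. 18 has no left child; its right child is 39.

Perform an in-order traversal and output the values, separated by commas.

In-order visits the left subtree, then the node, then the right subtree.
At 22: go left to 13.
  At 13: go left to 18.
    At 18: no left child.
    Visit 18.
    At 18: go right to 39.
      39 is a leaf — visit 39.
  Visit 13.
  At 13: no right child.
Visit 22.
At 22: go right to 5.
  At 5: go left to 9.
    At 9: go left to 26.
      26 is a leaf — visit 26.
    Visit 9.
    At 9: no right child.
  Visit 5.
  At 5: no right child.

18, 39, 13, 22, 26, 9, 5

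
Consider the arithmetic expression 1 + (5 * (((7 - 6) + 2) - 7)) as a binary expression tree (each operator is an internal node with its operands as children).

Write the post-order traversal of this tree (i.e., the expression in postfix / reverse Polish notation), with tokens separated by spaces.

1 5 7 6 - 2 + 7 - * +

Post-order on an expression tree gives postfix notation: for each operator, emit left operand, right operand, then the operator.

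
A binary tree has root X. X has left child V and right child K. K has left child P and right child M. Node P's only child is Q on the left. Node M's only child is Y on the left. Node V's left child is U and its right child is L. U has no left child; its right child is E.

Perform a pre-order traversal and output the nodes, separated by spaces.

Pre-order visits the node, then its left subtree, then its right subtree.
Visit X.
At X: go left to V.
  Visit V.
  At V: go left to U.
    Visit U.
    At U: no left child.
    At U: go right to E.
      E is a leaf — visit E.
  At V: go right to L.
    L is a leaf — visit L.
At X: go right to K.
  Visit K.
  At K: go left to P.
    Visit P.
    At P: go left to Q.
      Q is a leaf — visit Q.
    At P: no right child.
  At K: go right to M.
    Visit M.
    At M: go left to Y.
      Y is a leaf — visit Y.
    At M: no right child.

X V U E L K P Q M Y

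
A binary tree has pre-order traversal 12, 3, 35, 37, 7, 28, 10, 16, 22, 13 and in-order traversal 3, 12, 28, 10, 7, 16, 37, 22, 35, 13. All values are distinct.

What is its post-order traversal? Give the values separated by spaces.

3 10 28 16 7 22 37 13 35 12

The first element of pre-order is the root; it splits in-order into left and right subtrees.
Root 12: left subtree has 1 node {3}, right has 8 {28, 10, 7, 16, 37, 22, 35, 13}.
  Root 35: left subtree has 6 nodes {28, 10, 7, 16, 37, 22}, right has 1 {13}.
    Root 37: left subtree has 4 nodes {28, 10, 7, 16}, right has 1 {22}.
      Root 7: left subtree has 2 nodes {28, 10}, right has 1 {16}.
        Root 28: left subtree has 0 nodes { }, right has 1 {10}.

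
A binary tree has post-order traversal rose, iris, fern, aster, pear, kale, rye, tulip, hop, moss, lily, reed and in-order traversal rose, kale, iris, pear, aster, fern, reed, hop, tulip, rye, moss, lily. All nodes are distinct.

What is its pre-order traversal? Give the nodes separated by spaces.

reed kale rose pear iris aster fern lily moss hop tulip rye

The last element of post-order is the root; it splits in-order into left and right subtrees.
Root reed: left subtree has 6 nodes {rose, kale, iris, pear, aster, fern}, right has 5 {hop, tulip, rye, moss, lily}.
  Root kale: left subtree has 1 node {rose}, right has 4 {iris, pear, aster, fern}.
    Root pear: left subtree has 1 node {iris}, right has 2 {aster, fern}.
      Root aster: left subtree has 0 nodes { }, right has 1 {fern}.
  Root lily: left subtree has 4 nodes {hop, tulip, rye, moss}, right has 0 { }.
    Root moss: left subtree has 3 nodes {hop, tulip, rye}, right has 0 { }.
      Root hop: left subtree has 0 nodes { }, right has 2 {tulip, rye}.
        Root tulip: left subtree has 0 nodes { }, right has 1 {rye}.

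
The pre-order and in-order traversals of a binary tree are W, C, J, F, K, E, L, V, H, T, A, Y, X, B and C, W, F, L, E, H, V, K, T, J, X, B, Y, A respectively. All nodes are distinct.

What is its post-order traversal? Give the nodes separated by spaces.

C L H V E T K F B X Y A J W

The first element of pre-order is the root; it splits in-order into left and right subtrees.
Root W: left subtree has 1 node {C}, right has 12 {F, L, E, H, V, K, T, J, X, B, Y, A}.
  Root J: left subtree has 7 nodes {F, L, E, H, V, K, T}, right has 4 {X, B, Y, A}.
    Root F: left subtree has 0 nodes { }, right has 6 {L, E, H, V, K, T}.
      Root K: left subtree has 4 nodes {L, E, H, V}, right has 1 {T}.
        Root E: left subtree has 1 node {L}, right has 2 {H, V}.
          Root V: left subtree has 1 node {H}, right has 0 { }.
    Root A: left subtree has 3 nodes {X, B, Y}, right has 0 { }.
      Root Y: left subtree has 2 nodes {X, B}, right has 0 { }.
        Root X: left subtree has 0 nodes { }, right has 1 {B}.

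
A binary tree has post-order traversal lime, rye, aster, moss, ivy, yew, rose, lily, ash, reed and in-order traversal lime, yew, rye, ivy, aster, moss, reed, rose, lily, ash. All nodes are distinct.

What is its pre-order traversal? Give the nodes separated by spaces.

reed yew lime ivy rye moss aster ash lily rose

The last element of post-order is the root; it splits in-order into left and right subtrees.
Root reed: left subtree has 6 nodes {lime, yew, rye, ivy, aster, moss}, right has 3 {rose, lily, ash}.
  Root yew: left subtree has 1 node {lime}, right has 4 {rye, ivy, aster, moss}.
    Root ivy: left subtree has 1 node {rye}, right has 2 {aster, moss}.
      Root moss: left subtree has 1 node {aster}, right has 0 { }.
  Root ash: left subtree has 2 nodes {rose, lily}, right has 0 { }.
    Root lily: left subtree has 1 node {rose}, right has 0 { }.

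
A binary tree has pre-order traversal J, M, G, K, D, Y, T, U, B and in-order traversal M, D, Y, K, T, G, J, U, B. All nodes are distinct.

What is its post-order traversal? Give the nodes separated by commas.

Y, D, T, K, G, M, B, U, J

The first element of pre-order is the root; it splits in-order into left and right subtrees.
Root J: left subtree has 6 nodes {M, D, Y, K, T, G}, right has 2 {U, B}.
  Root M: left subtree has 0 nodes { }, right has 5 {D, Y, K, T, G}.
    Root G: left subtree has 4 nodes {D, Y, K, T}, right has 0 { }.
      Root K: left subtree has 2 nodes {D, Y}, right has 1 {T}.
        Root D: left subtree has 0 nodes { }, right has 1 {Y}.
  Root U: left subtree has 0 nodes { }, right has 1 {B}.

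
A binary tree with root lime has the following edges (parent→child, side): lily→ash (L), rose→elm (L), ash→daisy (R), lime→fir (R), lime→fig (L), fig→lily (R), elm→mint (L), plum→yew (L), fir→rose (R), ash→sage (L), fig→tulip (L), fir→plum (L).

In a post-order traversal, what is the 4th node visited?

ash

Post-order visits the left subtree, then the right subtree, then the node.
At lime: go left to fig.
  At fig: go left to tulip.
    tulip is a leaf — visit tulip.
  At fig: go right to lily.
    At lily: go left to ash.
      At ash: go left to sage.
        sage is a leaf — visit sage.
      At ash: go right to daisy.
        daisy is a leaf — visit daisy.
      Visit ash.
    At lily: no right child.
    Visit lily.
  Visit fig.
At lime: go right to fir.
  At fir: go left to plum.
    At plum: go left to yew.
      yew is a leaf — visit yew.
    At plum: no right child.
    Visit plum.
  At fir: go right to rose.
    At rose: go left to elm.
      At elm: go left to mint.
        mint is a leaf — visit mint.
      At elm: no right child.
      Visit elm.
    At rose: no right child.
    Visit rose.
  Visit fir.
Visit lime.
Full post-order sequence: tulip, sage, daisy, ash, lily, fig, yew, plum, mint, elm, rose, fir, lime.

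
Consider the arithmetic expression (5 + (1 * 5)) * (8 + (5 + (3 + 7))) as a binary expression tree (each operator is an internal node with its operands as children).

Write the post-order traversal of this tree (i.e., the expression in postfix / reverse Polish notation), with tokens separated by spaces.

5 1 5 * + 8 5 3 7 + + + *

Post-order on an expression tree gives postfix notation: for each operator, emit left operand, right operand, then the operator.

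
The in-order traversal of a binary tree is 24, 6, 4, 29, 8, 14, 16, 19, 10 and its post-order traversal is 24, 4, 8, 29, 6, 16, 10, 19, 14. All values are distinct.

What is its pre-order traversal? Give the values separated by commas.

14, 6, 24, 29, 4, 8, 19, 16, 10

The last element of post-order is the root; it splits in-order into left and right subtrees.
Root 14: left subtree has 5 nodes {24, 6, 4, 29, 8}, right has 3 {16, 19, 10}.
  Root 6: left subtree has 1 node {24}, right has 3 {4, 29, 8}.
    Root 29: left subtree has 1 node {4}, right has 1 {8}.
  Root 19: left subtree has 1 node {16}, right has 1 {10}.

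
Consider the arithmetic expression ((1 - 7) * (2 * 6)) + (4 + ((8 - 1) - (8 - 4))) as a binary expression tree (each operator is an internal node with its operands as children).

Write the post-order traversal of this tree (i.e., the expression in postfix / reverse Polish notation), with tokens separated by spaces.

1 7 - 2 6 * * 4 8 1 - 8 4 - - + +

Post-order on an expression tree gives postfix notation: for each operator, emit left operand, right operand, then the operator.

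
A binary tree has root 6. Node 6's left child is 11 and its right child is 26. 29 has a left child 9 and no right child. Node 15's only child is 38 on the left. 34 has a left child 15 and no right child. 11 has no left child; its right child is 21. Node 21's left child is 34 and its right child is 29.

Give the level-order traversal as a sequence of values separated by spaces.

6 11 26 21 34 29 15 9 38

Level-order visits nodes level by level from the root, left to right within each level.
Level 0: 6
Level 1: 11, 26
Level 2: 21
Level 3: 34, 29
Level 4: 15, 9
Level 5: 38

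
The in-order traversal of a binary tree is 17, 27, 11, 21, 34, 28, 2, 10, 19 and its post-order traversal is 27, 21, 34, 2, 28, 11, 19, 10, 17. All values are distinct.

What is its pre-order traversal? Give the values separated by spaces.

17 10 11 27 28 34 21 2 19

The last element of post-order is the root; it splits in-order into left and right subtrees.
Root 17: left subtree has 0 nodes { }, right has 8 {27, 11, 21, 34, 28, 2, 10, 19}.
  Root 10: left subtree has 6 nodes {27, 11, 21, 34, 28, 2}, right has 1 {19}.
    Root 11: left subtree has 1 node {27}, right has 4 {21, 34, 28, 2}.
      Root 28: left subtree has 2 nodes {21, 34}, right has 1 {2}.
        Root 34: left subtree has 1 node {21}, right has 0 { }.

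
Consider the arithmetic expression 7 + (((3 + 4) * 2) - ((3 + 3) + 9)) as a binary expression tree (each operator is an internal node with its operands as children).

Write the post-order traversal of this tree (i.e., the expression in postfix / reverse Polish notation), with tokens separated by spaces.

Post-order on an expression tree gives postfix notation: for each operator, emit left operand, right operand, then the operator.

7 3 4 + 2 * 3 3 + 9 + - +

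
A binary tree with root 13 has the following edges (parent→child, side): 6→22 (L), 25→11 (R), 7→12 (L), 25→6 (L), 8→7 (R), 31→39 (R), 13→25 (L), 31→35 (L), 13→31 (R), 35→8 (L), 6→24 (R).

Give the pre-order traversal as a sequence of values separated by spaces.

Pre-order visits the node, then its left subtree, then its right subtree.
Visit 13.
At 13: go left to 25.
  Visit 25.
  At 25: go left to 6.
    Visit 6.
    At 6: go left to 22.
      22 is a leaf — visit 22.
    At 6: go right to 24.
      24 is a leaf — visit 24.
  At 25: go right to 11.
    11 is a leaf — visit 11.
At 13: go right to 31.
  Visit 31.
  At 31: go left to 35.
    Visit 35.
    At 35: go left to 8.
      Visit 8.
      At 8: no left child.
      At 8: go right to 7.
        Visit 7.
        At 7: go left to 12.
          12 is a leaf — visit 12.
        At 7: no right child.
    At 35: no right child.
  At 31: go right to 39.
    39 is a leaf — visit 39.

13 25 6 22 24 11 31 35 8 7 12 39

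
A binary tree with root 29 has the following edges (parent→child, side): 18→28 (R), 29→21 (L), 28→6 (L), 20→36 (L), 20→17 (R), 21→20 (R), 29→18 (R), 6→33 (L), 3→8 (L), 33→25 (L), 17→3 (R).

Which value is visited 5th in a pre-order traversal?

17

Pre-order visits the node, then its left subtree, then its right subtree.
Visit 29.
At 29: go left to 21.
  Visit 21.
  At 21: no left child.
  At 21: go right to 20.
    Visit 20.
    At 20: go left to 36.
      36 is a leaf — visit 36.
    At 20: go right to 17.
      Visit 17.
      At 17: no left child.
      At 17: go right to 3.
        Visit 3.
        At 3: go left to 8.
          8 is a leaf — visit 8.
        At 3: no right child.
At 29: go right to 18.
  Visit 18.
  At 18: no left child.
  At 18: go right to 28.
    Visit 28.
    At 28: go left to 6.
      Visit 6.
      At 6: go left to 33.
        Visit 33.
        At 33: go left to 25.
          25 is a leaf — visit 25.
        At 33: no right child.
      At 6: no right child.
    At 28: no right child.
Full pre-order sequence: 29, 21, 20, 36, 17, 3, 8, 18, 28, 6, 33, 25.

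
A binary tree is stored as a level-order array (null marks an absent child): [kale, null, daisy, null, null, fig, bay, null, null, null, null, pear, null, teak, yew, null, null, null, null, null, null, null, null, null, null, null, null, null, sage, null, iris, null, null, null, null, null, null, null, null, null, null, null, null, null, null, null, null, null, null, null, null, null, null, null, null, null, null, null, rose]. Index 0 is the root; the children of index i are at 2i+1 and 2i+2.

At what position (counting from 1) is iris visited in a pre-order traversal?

10

Pre-order visits the node, then its left subtree, then its right subtree.
Visit kale.
At kale: no left child.
At kale: go right to daisy.
  Visit daisy.
  At daisy: go left to fig.
    Visit fig.
    At fig: go left to pear.
      pear is a leaf — visit pear.
    At fig: no right child.
  At daisy: go right to bay.
    Visit bay.
    At bay: go left to teak.
      Visit teak.
      At teak: no left child.
      At teak: go right to sage.
        Visit sage.
        At sage: no left child.
        At sage: go right to rose.
          rose is a leaf — visit rose.
    At bay: go right to yew.
      Visit yew.
      At yew: no left child.
      At yew: go right to iris.
        iris is a leaf — visit iris.
Full pre-order sequence: kale, daisy, fig, pear, bay, teak, sage, rose, yew, iris.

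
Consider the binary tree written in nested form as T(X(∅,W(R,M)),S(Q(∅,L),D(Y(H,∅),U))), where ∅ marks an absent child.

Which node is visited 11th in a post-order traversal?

Post-order visits the left subtree, then the right subtree, then the node.
At T: go left to X.
  At X: no left child.
  At X: go right to W.
    At W: go left to R.
      R is a leaf — visit R.
    At W: go right to M.
      M is a leaf — visit M.
    Visit W.
  Visit X.
At T: go right to S.
  At S: go left to Q.
    At Q: no left child.
    At Q: go right to L.
      L is a leaf — visit L.
    Visit Q.
  At S: go right to D.
    At D: go left to Y.
      At Y: go left to H.
        H is a leaf — visit H.
      At Y: no right child.
      Visit Y.
    At D: go right to U.
      U is a leaf — visit U.
    Visit D.
  Visit S.
Visit T.
Full post-order sequence: R, M, W, X, L, Q, H, Y, U, D, S, T.

S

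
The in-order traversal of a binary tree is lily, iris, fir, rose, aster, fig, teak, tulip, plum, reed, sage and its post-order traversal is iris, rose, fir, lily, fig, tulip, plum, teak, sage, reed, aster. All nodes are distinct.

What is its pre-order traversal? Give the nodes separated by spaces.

The last element of post-order is the root; it splits in-order into left and right subtrees.
Root aster: left subtree has 4 nodes {lily, iris, fir, rose}, right has 6 {fig, teak, tulip, plum, reed, sage}.
  Root lily: left subtree has 0 nodes { }, right has 3 {iris, fir, rose}.
    Root fir: left subtree has 1 node {iris}, right has 1 {rose}.
  Root reed: left subtree has 4 nodes {fig, teak, tulip, plum}, right has 1 {sage}.
    Root teak: left subtree has 1 node {fig}, right has 2 {tulip, plum}.
      Root plum: left subtree has 1 node {tulip}, right has 0 { }.

aster lily fir iris rose reed teak fig plum tulip sage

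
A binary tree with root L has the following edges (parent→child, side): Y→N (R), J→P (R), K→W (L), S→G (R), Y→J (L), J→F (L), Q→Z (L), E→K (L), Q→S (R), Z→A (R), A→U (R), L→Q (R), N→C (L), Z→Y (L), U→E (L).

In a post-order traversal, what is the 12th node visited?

Post-order visits the left subtree, then the right subtree, then the node.
At L: no left child.
At L: go right to Q.
  At Q: go left to Z.
    At Z: go left to Y.
      At Y: go left to J.
        At J: go left to F.
          F is a leaf — visit F.
        At J: go right to P.
          P is a leaf — visit P.
        Visit J.
      At Y: go right to N.
        At N: go left to C.
          C is a leaf — visit C.
        At N: no right child.
        Visit N.
      Visit Y.
    At Z: go right to A.
      At A: no left child.
      At A: go right to U.
        At U: go left to E.
          At E: go left to K.
            At K: go left to W.
              W is a leaf — visit W.
            At K: no right child.
            Visit K.
          At E: no right child.
          Visit E.
        At U: no right child.
        Visit U.
      Visit A.
    Visit Z.
  At Q: go right to S.
    At S: no left child.
    At S: go right to G.
      G is a leaf — visit G.
    Visit S.
  Visit Q.
Visit L.
Full post-order sequence: F, P, J, C, N, Y, W, K, E, U, A, Z, G, S, Q, L.

Z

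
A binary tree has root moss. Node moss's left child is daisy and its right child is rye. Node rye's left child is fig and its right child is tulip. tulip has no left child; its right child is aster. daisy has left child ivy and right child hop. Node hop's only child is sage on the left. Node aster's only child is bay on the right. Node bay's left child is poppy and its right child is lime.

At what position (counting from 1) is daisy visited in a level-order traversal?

2

Level-order visits nodes level by level from the root, left to right within each level.
Level 0: moss
Level 1: daisy, rye
Level 2: ivy, hop, fig, tulip
Level 3: sage, aster
Level 4: bay
Level 5: poppy, lime
Full level-order sequence: moss, daisy, rye, ivy, hop, fig, tulip, sage, aster, bay, poppy, lime.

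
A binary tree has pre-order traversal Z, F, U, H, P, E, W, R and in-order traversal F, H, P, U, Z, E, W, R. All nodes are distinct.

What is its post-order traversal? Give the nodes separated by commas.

The first element of pre-order is the root; it splits in-order into left and right subtrees.
Root Z: left subtree has 4 nodes {F, H, P, U}, right has 3 {E, W, R}.
  Root F: left subtree has 0 nodes { }, right has 3 {H, P, U}.
    Root U: left subtree has 2 nodes {H, P}, right has 0 { }.
      Root H: left subtree has 0 nodes { }, right has 1 {P}.
  Root E: left subtree has 0 nodes { }, right has 2 {W, R}.
    Root W: left subtree has 0 nodes { }, right has 1 {R}.

P, H, U, F, R, W, E, Z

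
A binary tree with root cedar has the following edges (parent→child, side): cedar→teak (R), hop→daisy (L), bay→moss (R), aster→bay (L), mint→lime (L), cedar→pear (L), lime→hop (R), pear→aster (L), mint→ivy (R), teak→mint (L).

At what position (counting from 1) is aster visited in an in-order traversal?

In-order visits the left subtree, then the node, then the right subtree.
At cedar: go left to pear.
  At pear: go left to aster.
    At aster: go left to bay.
      At bay: no left child.
      Visit bay.
      At bay: go right to moss.
        moss is a leaf — visit moss.
    Visit aster.
    At aster: no right child.
  Visit pear.
  At pear: no right child.
Visit cedar.
At cedar: go right to teak.
  At teak: go left to mint.
    At mint: go left to lime.
      At lime: no left child.
      Visit lime.
      At lime: go right to hop.
        At hop: go left to daisy.
          daisy is a leaf — visit daisy.
        Visit hop.
        At hop: no right child.
    Visit mint.
    At mint: go right to ivy.
      ivy is a leaf — visit ivy.
  Visit teak.
  At teak: no right child.
Full in-order sequence: bay, moss, aster, pear, cedar, lime, daisy, hop, mint, ivy, teak.

3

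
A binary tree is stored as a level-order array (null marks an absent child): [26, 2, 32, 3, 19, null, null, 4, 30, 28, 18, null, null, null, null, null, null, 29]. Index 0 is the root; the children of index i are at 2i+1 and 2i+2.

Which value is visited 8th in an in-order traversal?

In-order visits the left subtree, then the node, then the right subtree.
At 26: go left to 2.
  At 2: go left to 3.
    At 3: go left to 4.
      4 is a leaf — visit 4.
    Visit 3.
    At 3: go right to 30.
      At 30: go left to 29.
        29 is a leaf — visit 29.
      Visit 30.
      At 30: no right child.
  Visit 2.
  At 2: go right to 19.
    At 19: go left to 28.
      28 is a leaf — visit 28.
    Visit 19.
    At 19: go right to 18.
      18 is a leaf — visit 18.
Visit 26.
At 26: go right to 32.
  32 is a leaf — visit 32.
Full in-order sequence: 4, 3, 29, 30, 2, 28, 19, 18, 26, 32.

18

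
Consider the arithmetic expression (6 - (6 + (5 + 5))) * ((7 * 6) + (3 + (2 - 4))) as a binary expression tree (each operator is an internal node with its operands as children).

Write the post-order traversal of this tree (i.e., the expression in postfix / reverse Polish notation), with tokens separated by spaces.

Post-order on an expression tree gives postfix notation: for each operator, emit left operand, right operand, then the operator.

6 6 5 5 + + - 7 6 * 3 2 4 - + + *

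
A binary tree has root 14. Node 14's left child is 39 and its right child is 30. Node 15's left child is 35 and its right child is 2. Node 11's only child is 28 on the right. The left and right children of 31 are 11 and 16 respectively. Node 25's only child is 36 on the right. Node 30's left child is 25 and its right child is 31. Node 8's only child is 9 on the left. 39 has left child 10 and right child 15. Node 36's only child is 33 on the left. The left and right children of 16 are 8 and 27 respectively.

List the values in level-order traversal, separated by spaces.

14 39 30 10 15 25 31 35 2 36 11 16 33 28 8 27 9

Level-order visits nodes level by level from the root, left to right within each level.
Level 0: 14
Level 1: 39, 30
Level 2: 10, 15, 25, 31
Level 3: 35, 2, 36, 11, 16
Level 4: 33, 28, 8, 27
Level 5: 9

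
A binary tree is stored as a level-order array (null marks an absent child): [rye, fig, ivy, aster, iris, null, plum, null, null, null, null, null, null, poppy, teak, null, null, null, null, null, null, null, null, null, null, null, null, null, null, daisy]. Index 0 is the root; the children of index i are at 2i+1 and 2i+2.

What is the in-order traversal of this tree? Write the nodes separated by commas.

aster, fig, iris, rye, ivy, poppy, plum, daisy, teak

In-order visits the left subtree, then the node, then the right subtree.
At rye: go left to fig.
  At fig: go left to aster.
    aster is a leaf — visit aster.
  Visit fig.
  At fig: go right to iris.
    iris is a leaf — visit iris.
Visit rye.
At rye: go right to ivy.
  At ivy: no left child.
  Visit ivy.
  At ivy: go right to plum.
    At plum: go left to poppy.
      poppy is a leaf — visit poppy.
    Visit plum.
    At plum: go right to teak.
      At teak: go left to daisy.
        daisy is a leaf — visit daisy.
      Visit teak.
      At teak: no right child.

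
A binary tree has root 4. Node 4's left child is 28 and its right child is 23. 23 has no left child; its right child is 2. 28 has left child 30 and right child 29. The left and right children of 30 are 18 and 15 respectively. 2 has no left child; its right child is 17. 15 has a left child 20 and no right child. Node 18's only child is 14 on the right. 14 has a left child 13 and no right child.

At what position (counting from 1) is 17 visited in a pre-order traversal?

12

Pre-order visits the node, then its left subtree, then its right subtree.
Visit 4.
At 4: go left to 28.
  Visit 28.
  At 28: go left to 30.
    Visit 30.
    At 30: go left to 18.
      Visit 18.
      At 18: no left child.
      At 18: go right to 14.
        Visit 14.
        At 14: go left to 13.
          13 is a leaf — visit 13.
        At 14: no right child.
    At 30: go right to 15.
      Visit 15.
      At 15: go left to 20.
        20 is a leaf — visit 20.
      At 15: no right child.
  At 28: go right to 29.
    29 is a leaf — visit 29.
At 4: go right to 23.
  Visit 23.
  At 23: no left child.
  At 23: go right to 2.
    Visit 2.
    At 2: no left child.
    At 2: go right to 17.
      17 is a leaf — visit 17.
Full pre-order sequence: 4, 28, 30, 18, 14, 13, 15, 20, 29, 23, 2, 17.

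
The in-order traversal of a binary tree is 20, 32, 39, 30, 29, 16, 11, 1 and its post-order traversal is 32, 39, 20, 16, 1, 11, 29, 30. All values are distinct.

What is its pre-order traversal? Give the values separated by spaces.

30 20 39 32 29 11 16 1

The last element of post-order is the root; it splits in-order into left and right subtrees.
Root 30: left subtree has 3 nodes {20, 32, 39}, right has 4 {29, 16, 11, 1}.
  Root 20: left subtree has 0 nodes { }, right has 2 {32, 39}.
    Root 39: left subtree has 1 node {32}, right has 0 { }.
  Root 29: left subtree has 0 nodes { }, right has 3 {16, 11, 1}.
    Root 11: left subtree has 1 node {16}, right has 1 {1}.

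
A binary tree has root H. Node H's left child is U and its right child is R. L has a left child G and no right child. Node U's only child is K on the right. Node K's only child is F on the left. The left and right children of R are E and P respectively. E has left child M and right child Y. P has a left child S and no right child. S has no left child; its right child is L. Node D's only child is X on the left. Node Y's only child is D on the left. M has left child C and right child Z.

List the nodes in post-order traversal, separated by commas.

F, K, U, C, Z, M, X, D, Y, E, G, L, S, P, R, H

Post-order visits the left subtree, then the right subtree, then the node.
At H: go left to U.
  At U: no left child.
  At U: go right to K.
    At K: go left to F.
      F is a leaf — visit F.
    At K: no right child.
    Visit K.
  Visit U.
At H: go right to R.
  At R: go left to E.
    At E: go left to M.
      At M: go left to C.
        C is a leaf — visit C.
      At M: go right to Z.
        Z is a leaf — visit Z.
      Visit M.
    At E: go right to Y.
      At Y: go left to D.
        At D: go left to X.
          X is a leaf — visit X.
        At D: no right child.
        Visit D.
      At Y: no right child.
      Visit Y.
    Visit E.
  At R: go right to P.
    At P: go left to S.
      At S: no left child.
      At S: go right to L.
        At L: go left to G.
          G is a leaf — visit G.
        At L: no right child.
        Visit L.
      Visit S.
    At P: no right child.
    Visit P.
  Visit R.
Visit H.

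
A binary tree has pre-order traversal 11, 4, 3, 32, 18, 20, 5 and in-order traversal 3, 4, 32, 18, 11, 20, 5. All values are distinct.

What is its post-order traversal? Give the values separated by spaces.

The first element of pre-order is the root; it splits in-order into left and right subtrees.
Root 11: left subtree has 4 nodes {3, 4, 32, 18}, right has 2 {20, 5}.
  Root 4: left subtree has 1 node {3}, right has 2 {32, 18}.
    Root 32: left subtree has 0 nodes { }, right has 1 {18}.
  Root 20: left subtree has 0 nodes { }, right has 1 {5}.

3 18 32 4 5 20 11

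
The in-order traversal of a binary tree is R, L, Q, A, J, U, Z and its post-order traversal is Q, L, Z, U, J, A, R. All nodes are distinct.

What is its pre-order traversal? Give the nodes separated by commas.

The last element of post-order is the root; it splits in-order into left and right subtrees.
Root R: left subtree has 0 nodes { }, right has 6 {L, Q, A, J, U, Z}.
  Root A: left subtree has 2 nodes {L, Q}, right has 3 {J, U, Z}.
    Root L: left subtree has 0 nodes { }, right has 1 {Q}.
    Root J: left subtree has 0 nodes { }, right has 2 {U, Z}.
      Root U: left subtree has 0 nodes { }, right has 1 {Z}.

R, A, L, Q, J, U, Z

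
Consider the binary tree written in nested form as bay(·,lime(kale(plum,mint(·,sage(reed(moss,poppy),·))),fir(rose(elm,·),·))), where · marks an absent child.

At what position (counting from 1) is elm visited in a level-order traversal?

Level-order visits nodes level by level from the root, left to right within each level.
Level 0: bay
Level 1: lime
Level 2: kale, fir
Level 3: plum, mint, rose
Level 4: sage, elm
Level 5: reed
Level 6: moss, poppy
Full level-order sequence: bay, lime, kale, fir, plum, mint, rose, sage, elm, reed, moss, poppy.

9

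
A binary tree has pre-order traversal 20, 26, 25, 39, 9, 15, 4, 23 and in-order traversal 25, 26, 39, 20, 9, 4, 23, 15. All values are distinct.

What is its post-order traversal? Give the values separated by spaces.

25 39 26 23 4 15 9 20

The first element of pre-order is the root; it splits in-order into left and right subtrees.
Root 20: left subtree has 3 nodes {25, 26, 39}, right has 4 {9, 4, 23, 15}.
  Root 26: left subtree has 1 node {25}, right has 1 {39}.
  Root 9: left subtree has 0 nodes { }, right has 3 {4, 23, 15}.
    Root 15: left subtree has 2 nodes {4, 23}, right has 0 { }.
      Root 4: left subtree has 0 nodes { }, right has 1 {23}.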